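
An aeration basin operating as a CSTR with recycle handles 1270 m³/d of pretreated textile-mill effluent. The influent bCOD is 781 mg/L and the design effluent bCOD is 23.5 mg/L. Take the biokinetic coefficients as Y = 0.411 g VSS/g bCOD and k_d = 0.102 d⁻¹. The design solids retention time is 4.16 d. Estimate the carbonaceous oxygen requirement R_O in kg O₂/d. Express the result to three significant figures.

R_O ≈ 568 kg O₂/d

Correct the yield for decay: Y_obs = Y/(1 + k_d θ_c) = 0.411 / (1 + 0.102 × 4.16) = 0.411 / 1.424 = 0.2886.
Mass of bCOD removed per day: Q(S₀ − S) = 1270 × 757.5 g/m³ = 962.0 kg/d.
P_X = Y_obs·Q·(S₀ − S) = 0.2886 × 962.0 = 277.6 kg VSS/d.
R_O = Q·(S₀ − S) − 1.42·P_X = 962.0 − 1.42 × 277.6 = 567.8 kg O₂/d.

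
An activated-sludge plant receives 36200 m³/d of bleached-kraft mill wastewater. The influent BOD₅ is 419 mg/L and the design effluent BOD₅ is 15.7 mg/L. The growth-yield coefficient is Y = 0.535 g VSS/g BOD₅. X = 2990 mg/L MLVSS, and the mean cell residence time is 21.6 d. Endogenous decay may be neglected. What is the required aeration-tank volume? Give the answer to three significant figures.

V ≈ 56400 m³

Biomass mass balance (decay neglected): V·X = Y·Q·(S₀ − S)·θ_c, so V = 0.535 × 36200 × (419 − 15.7) × 21.6 / 2990 = 56425 m³.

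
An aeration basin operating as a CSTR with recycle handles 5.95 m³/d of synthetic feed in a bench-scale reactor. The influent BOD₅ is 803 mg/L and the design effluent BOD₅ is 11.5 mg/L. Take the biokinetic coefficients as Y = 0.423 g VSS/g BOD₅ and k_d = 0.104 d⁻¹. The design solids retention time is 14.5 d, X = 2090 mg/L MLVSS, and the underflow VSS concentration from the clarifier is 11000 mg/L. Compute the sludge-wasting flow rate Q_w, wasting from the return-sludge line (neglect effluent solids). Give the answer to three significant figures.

Rearranging the biomass balance for a CMAS with decay, V = Y·Q·ΔS·θ_c / [X·(1+k_d θ_c)] = 0.423 × 5.95 × (803 − 11.5) × 14.5 / [2090 × (1 + 0.104 × 14.5)] = 2.89×10^4 / 5242 = 5.511 m³.
Wasting from the return line (neglecting effluent solids): Q_w = V·X / (θ_c·X_r) = 5.511 × 2090 / (14.5 × 11000) = 0.07221 m³/d.

Q_w ≈ 0.0722 m³/d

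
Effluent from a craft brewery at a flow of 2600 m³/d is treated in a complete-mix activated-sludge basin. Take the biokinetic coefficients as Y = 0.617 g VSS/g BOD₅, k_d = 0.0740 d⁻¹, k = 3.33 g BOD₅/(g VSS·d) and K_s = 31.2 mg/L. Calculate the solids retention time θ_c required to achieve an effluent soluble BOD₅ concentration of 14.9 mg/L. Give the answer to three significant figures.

From 1/θ_c = Y·k·S/(K_s + S) − k_d: Y·k·S/(K_s+S) = 0.617 × 3.33 × 14.9 / (31.2 + 14.9) = 0.6641 d⁻¹.
1/θ_c = 0.6641 − 0.0740 = 0.5901 d⁻¹, so θ_c = 1.695 d.

θ_c ≈ 1.69 d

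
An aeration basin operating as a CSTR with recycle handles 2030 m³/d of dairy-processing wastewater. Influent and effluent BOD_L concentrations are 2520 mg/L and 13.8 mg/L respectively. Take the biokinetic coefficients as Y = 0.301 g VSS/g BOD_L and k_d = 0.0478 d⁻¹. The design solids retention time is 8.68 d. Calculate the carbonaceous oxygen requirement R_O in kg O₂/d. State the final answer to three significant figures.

R_O ≈ 3550 kg O₂/d

Observed yield with endogenous decay: Y_obs = Y / (1 + k_d·θ_c) = 0.301 / (1 + 0.0478 × 8.68) = 0.301 / 1.415 = 0.2127 g VSS/g BOD_L.
Mass of BOD_L removed per day: Q(S₀ − S) = 2030 × 2506 g/m³ = 5088 kg/d.
P_X = Y_obs·Q·(S₀ − S) = 0.2127 × 5088 = 1082 kg VSS/d.
R_O = Q·(S₀ − S) − 1.42·P_X = 5088 − 1.42 × 1082 = 3551 kg O₂/d.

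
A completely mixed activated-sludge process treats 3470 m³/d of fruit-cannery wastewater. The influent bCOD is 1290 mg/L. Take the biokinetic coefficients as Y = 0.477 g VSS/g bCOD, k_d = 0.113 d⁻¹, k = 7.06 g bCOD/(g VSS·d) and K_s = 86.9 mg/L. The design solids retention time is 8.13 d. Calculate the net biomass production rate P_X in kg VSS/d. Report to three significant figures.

P_X ≈ 1110 kg VSS/d

Effluent substrate depends only on kinetics and SRT: S = K_s(1 + k_d θ_c) / [θ_c(Yk − k_d) − 1] = 86.9 × (1 + 0.113 × 8.13) / [8.13 × (0.477 × 7.06 − 0.113) − 1] = 166.7 / 25.46 = 6.549 mg/L.
The observed yield is Y_obs = Y/(1 + k_d·θ_c) = 0.477 / (1 + 0.113 × 8.13) = 0.477 / 1.919 = 0.2486 g VSS per g bCOD removed.
Substrate removed = Q·(S₀ − S) = 3470 m³/d × (1290 − 6.55) g/m³ = 4.45×10^6 g/d = 4454 kg/d.
Net biomass production P_X = Y_obs × Q·(S₀ − S) = 0.2486 × 4454 = 1107 kg VSS/d.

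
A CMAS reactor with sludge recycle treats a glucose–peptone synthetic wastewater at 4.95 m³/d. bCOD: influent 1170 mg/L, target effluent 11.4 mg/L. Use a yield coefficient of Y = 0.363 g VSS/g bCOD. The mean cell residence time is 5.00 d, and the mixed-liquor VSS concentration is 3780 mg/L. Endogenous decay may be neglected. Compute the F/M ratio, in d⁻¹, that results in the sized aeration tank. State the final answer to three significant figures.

V·X = Y·Q·ΔS·θ_c gives V = 0.363 × 4.95 × (1170 − 11.4) × 5.00 / 3780 = 2.754 m³.
Food-to-microorganism ratio F/M = Q S₀ / (V X) = 4.95 × 1170 / (2.754 × 3780) = 0.5564 d⁻¹.

F/M ≈ 0.556 d⁻¹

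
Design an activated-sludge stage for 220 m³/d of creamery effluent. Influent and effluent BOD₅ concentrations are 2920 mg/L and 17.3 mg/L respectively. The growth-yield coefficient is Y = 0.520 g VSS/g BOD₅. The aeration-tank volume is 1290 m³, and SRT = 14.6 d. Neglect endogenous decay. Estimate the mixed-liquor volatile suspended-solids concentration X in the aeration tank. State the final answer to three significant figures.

From V·X = Y·Q·(S₀ − S)·θ_c (decay neglected): X = 0.520 × 220 × (2920 − 17.3) × 14.6 / 1290 = 3758 mg/L.

X ≈ 3760 mg/L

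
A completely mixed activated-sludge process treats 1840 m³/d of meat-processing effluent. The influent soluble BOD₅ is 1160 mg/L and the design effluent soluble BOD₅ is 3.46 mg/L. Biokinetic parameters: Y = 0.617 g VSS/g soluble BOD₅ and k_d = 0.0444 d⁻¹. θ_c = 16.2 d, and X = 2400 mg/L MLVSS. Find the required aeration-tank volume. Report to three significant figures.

V ≈ 5150 m³

From the SRT design equation V = Y Q (S₀−S) θ_c / [X (1 + k_d θ_c)] = 0.617 × 1840 × (1160 − 3.46) × 16.2 / [2400 × (1 + 0.0444 × 16.2)] = 2.13×10^7 / 4126 = 5155 m³.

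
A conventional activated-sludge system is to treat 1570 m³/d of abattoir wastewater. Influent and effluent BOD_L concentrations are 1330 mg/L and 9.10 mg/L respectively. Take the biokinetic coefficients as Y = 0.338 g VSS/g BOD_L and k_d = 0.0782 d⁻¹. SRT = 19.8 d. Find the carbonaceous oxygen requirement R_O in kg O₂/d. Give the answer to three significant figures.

R_O ≈ 1680 kg O₂/d

The observed yield is Y_obs = Y/(1 + k_d·θ_c) = 0.338 / (1 + 0.0782 × 19.8) = 0.338 / 2.548 = 0.1326 g VSS per g BOD_L removed.
ΔS = 1330 − 9.10 = 1321 mg/L, so the substrate removal rate is 1570 × 1321/1000 = 2074 kg BOD_L/d.
Biomass synthesised: P_X = Y_obs × 2074 = 275.1 kg VSS/d.
R_O = Q·(S₀ − S) − 1.42·P_X = 2074 − 1.42 × 275.1 = 1683 kg O₂/d.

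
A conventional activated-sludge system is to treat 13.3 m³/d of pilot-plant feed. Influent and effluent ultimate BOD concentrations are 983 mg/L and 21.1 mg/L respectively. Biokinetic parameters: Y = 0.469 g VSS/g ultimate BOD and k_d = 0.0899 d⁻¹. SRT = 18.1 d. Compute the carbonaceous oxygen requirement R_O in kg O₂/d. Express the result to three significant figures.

Y_obs = Y / (1 + k_d θ_c) = 0.469 / (1 + 0.0899 × 18.1) = 0.469 / 2.627 = 0.1785.
Mass of ultimate BOD removed per day: Q(S₀ − S) = 13.3 × 961.9 g/m³ = 12.79 kg/d.
Net sludge production P_X = 0.1785 × 12.79 = 2.284 kg VSS/d.
Carbonaceous O₂ demand = substrate oxidised − cell-mass equivalent = 12.79 − 1.42 × 2.284 = 9.550 kg O₂/d.

R_O ≈ 9.55 kg O₂/d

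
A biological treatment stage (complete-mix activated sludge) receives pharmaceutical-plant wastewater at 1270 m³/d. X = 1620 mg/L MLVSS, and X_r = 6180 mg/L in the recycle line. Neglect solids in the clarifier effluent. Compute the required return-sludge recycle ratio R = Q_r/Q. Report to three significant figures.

Solids balance on the clarifier gives (1+R)X = R·X_r, so R = X/(X_r − X) = 1620 / (6180 − 1620) = 0.3553.

R ≈ 0.355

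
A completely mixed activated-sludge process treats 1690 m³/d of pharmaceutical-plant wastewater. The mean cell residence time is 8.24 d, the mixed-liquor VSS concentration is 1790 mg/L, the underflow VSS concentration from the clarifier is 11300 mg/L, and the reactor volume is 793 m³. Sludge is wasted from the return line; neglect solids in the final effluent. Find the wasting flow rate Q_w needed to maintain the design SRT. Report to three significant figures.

Q_w = (V·X)/(θ_c X_r) = 793.0 × 1790 / (8.24 × 11300) = 15.24 m³/d.

Q_w ≈ 15.2 m³/d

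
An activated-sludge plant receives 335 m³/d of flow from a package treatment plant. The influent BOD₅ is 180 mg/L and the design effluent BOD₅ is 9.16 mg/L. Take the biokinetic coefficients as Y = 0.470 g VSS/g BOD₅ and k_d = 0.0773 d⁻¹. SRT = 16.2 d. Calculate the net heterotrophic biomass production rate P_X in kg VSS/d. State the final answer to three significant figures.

P_X ≈ 11.9 kg VSS/d

Y_obs = Y / (1 + k_d θ_c) = 0.470 / (1 + 0.0773 × 16.2) = 0.470 / 2.252 = 0.2087.
ΔS = 180 − 9.16 = 170.8 mg/L, so the substrate removal rate is 335 × 170.8/1000 = 57.23 kg BOD₅/d.
Net biomass production P_X = Y_obs × Q·(S₀ − S) = 0.2087 × 57.23 = 11.94 kg VSS/d.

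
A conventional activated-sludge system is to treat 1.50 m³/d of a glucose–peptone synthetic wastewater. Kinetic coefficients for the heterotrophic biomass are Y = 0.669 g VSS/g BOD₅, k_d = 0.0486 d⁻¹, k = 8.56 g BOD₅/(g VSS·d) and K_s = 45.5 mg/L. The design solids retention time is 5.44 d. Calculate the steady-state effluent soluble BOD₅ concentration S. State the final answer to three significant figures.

Effluent substrate depends only on kinetics and SRT: S = K_s(1 + k_d θ_c) / [θ_c(Yk − k_d) − 1] = 45.5 × (1 + 0.0486 × 5.44) / [5.44 × (0.669 × 8.56 − 0.0486) − 1] = 57.53 / 29.89 = 1.925 mg/L.

S ≈ 1.92 mg/L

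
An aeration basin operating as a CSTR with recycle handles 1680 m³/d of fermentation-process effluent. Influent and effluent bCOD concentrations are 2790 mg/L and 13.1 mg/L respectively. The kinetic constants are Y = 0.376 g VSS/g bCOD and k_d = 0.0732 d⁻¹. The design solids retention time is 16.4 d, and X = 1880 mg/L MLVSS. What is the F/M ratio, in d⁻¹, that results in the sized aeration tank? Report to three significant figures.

F/M ≈ 0.359 d⁻¹

Steady-state biomass mass balance: V·X·(1 + k_d·θ_c) = Y·Q·(S₀ − S)·θ_c, so V = 0.376 × 1680 × (2790 − 13.1) × 16.4 / [1880 × (1 + 0.0732 × 16.4)] = 2.88×10^7 / 4137 = 6954 m³.
F/M = applied load / biomass = Q·S₀/(V·X) = 1680 × 2790 / (6954 × 1880) = 0.3585 d⁻¹.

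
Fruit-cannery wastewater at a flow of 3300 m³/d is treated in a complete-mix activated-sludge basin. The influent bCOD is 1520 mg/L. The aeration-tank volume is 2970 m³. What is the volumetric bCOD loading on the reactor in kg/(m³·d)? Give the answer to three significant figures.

Volumetric loading L_v = Q·S₀ / V = 3300 × 1520 g/m³ / 2970 m³ = 1689 g/(m³·d) = 1.689 kg bCOD/(m³·d).

L_v ≈ 1.69 kg bCOD/(m³·d)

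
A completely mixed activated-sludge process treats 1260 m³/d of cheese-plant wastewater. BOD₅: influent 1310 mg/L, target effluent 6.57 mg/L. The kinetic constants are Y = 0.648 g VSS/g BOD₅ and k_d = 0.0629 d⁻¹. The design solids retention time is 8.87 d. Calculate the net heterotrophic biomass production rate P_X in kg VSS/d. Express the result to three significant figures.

P_X ≈ 683 kg VSS/d

Correct the yield for decay: Y_obs = Y/(1 + k_d θ_c) = 0.648 / (1 + 0.0629 × 8.87) = 0.648 / 1.558 = 0.4159.
Substrate removed = Q·(S₀ − S) = 1260 m³/d × (1310 − 6.57) g/m³ = 1.64×10^6 g/d = 1642 kg/d.
P_X = Y_obs · Q(S₀ − S) = 0.4159 × 1642 = 683.1 kg VSS/d.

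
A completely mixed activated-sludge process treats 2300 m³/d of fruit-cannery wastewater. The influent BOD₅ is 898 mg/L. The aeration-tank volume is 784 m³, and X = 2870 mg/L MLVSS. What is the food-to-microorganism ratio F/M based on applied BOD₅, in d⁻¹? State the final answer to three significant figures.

Food-to-microorganism ratio F/M = Q S₀ / (V X) = 2300 × 898 / (784.0 × 2870) = 0.9179 d⁻¹.

F/M ≈ 0.918 d⁻¹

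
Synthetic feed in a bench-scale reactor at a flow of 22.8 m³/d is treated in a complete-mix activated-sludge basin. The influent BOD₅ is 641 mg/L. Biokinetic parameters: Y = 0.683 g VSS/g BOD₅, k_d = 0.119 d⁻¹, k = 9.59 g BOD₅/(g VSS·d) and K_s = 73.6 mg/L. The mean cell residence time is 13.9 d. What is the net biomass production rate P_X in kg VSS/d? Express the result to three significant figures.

For a completely mixed reactor with recycle the Lawrence–McCarty relation gives S = K_s·(1 + k_d·θ_c) / [θ_c·(Y·k − k_d) − 1] = 73.6 × (1 + 0.119 × 13.9) / [13.9 × (0.683 × 9.59 − 0.119) − 1] = 195.3 / 88.39 = 2.210 mg/L.
Observed yield with endogenous decay: Y_obs = Y / (1 + k_d·θ_c) = 0.683 / (1 + 0.119 × 13.9) = 0.683 / 2.654 = 0.2573 g VSS/g BOD₅.
Mass of BOD₅ removed per day: Q(S₀ − S) = 22.8 × 638.8 g/m³ = 14.56 kg/d.
So the net sludge growth is P_X = 0.2573 × 14.56 = 3.748 kg VSS/d.

P_X ≈ 3.75 kg VSS/d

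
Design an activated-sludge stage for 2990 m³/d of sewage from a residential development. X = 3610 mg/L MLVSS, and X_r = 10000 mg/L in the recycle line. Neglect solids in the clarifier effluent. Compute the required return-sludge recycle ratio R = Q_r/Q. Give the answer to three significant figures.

R = Q_r/Q = X/(X_r − X) = 3610 / (10000 − 3610) = 0.5649.

R ≈ 0.565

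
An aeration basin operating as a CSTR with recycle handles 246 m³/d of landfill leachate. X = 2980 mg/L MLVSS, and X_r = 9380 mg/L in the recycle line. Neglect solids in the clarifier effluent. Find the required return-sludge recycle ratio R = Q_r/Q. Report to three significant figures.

Mass balance around the secondary clarifier (neglecting effluent solids): R = X / (X_r − X) = 2980 / (9380 − 2980) = 0.4656.

R ≈ 0.466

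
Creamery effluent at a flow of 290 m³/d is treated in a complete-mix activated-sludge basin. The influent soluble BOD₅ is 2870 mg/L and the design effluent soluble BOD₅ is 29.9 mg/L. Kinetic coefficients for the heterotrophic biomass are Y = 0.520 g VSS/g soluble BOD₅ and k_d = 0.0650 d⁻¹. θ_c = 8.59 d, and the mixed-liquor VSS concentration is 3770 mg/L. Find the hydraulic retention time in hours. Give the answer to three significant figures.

τ ≈ 51.8 h

From the SRT design equation V = Y Q (S₀−S) θ_c / [X (1 + k_d θ_c)] = 0.520 × 290 × (2870 − 29.9) × 8.59 / [3770 × (1 + 0.0650 × 8.59)] = 3.68×10^6 / 5875 = 626.2 m³.
τ = V/Q = 626.2/290 = 2.159 d, or 51.82 h.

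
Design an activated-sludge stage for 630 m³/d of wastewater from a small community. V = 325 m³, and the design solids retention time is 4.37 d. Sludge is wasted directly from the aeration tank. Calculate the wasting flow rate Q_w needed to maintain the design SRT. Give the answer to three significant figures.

For wasting at MLVSS concentration, Q_w = V/θ_c = 325.0/4.37 = 74.37 m³/d.

Q_w ≈ 74.4 m³/d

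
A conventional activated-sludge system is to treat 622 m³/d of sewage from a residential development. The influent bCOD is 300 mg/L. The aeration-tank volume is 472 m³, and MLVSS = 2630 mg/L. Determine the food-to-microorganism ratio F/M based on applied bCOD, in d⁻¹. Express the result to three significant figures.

Food-to-microorganism ratio F/M = Q S₀ / (V X) = 622 × 300 / (472.0 × 2630) = 0.1503 d⁻¹.

F/M ≈ 0.150 d⁻¹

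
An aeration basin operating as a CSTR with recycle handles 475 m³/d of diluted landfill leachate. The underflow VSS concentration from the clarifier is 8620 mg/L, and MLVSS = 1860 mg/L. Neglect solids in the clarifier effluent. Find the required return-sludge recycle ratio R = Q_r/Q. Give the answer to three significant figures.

Mass balance around the secondary clarifier (neglecting effluent solids): R = X / (X_r − X) = 1860 / (8620 − 1860) = 0.2751.

R ≈ 0.275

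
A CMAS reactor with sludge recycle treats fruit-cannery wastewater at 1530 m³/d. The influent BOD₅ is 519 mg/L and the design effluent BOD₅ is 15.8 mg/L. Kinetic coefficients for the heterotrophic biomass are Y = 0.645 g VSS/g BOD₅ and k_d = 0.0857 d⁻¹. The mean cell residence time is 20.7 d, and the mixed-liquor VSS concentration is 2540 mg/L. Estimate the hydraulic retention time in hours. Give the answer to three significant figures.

τ ≈ 22.9 h

Rearranging the biomass balance for a CMAS with decay, V = Y·Q·ΔS·θ_c / [X·(1+k_d θ_c)] = 0.645 × 1530 × (519 − 15.8) × 20.7 / [2540 × (1 + 0.0857 × 20.7)] = 1.03×10^7 / 7046 = 1459 m³.
HRT = V/Q = 1459 m³ / 1530 m³·d⁻¹ = 0.9535 d × 24 = 22.88 h.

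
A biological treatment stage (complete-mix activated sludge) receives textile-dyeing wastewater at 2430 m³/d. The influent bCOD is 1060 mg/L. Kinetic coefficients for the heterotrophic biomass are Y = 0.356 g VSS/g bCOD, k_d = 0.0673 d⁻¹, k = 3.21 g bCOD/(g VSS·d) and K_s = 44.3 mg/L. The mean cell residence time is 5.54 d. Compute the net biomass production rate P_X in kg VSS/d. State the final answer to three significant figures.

P_X ≈ 660 kg VSS/d

For a completely mixed reactor with recycle the Lawrence–McCarty relation gives S = K_s·(1 + k_d·θ_c) / [θ_c·(Y·k − k_d) − 1] = 44.3 × (1 + 0.0673 × 5.54) / [5.54 × (0.356 × 3.21 − 0.0673) − 1] = 60.82 / 4.958 = 12.27 mg/L.
Observed yield with endogenous decay: Y_obs = Y / (1 + k_d·θ_c) = 0.356 / (1 + 0.0673 × 5.54) = 0.356 / 1.373 = 0.2593 g VSS/g bCOD.
Q·(S₀ − S) = 2430 × (1060 − 12.3) × 10⁻³ = 2546 kg/d removed.
P_X = Y_obs · Q(S₀ − S) = 0.2593 × 2546 = 660.2 kg VSS/d.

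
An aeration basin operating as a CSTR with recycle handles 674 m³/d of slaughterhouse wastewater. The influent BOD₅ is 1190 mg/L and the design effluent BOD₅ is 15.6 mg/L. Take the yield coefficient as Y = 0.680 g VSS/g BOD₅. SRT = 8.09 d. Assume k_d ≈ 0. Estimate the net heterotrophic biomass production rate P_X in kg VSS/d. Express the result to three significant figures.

With endogenous decay neglected, the observed yield equals the true yield: Y_obs = Y = 0.680 g VSS/g BOD₅.
Mass of BOD₅ removed per day: Q(S₀ − S) = 674 × 1174 g/m³ = 791.5 kg/d.
P_X = Y_obs · Q(S₀ − S) = 0.6800 × 791.5 = 538.3 kg VSS/d.

P_X ≈ 538 kg VSS/d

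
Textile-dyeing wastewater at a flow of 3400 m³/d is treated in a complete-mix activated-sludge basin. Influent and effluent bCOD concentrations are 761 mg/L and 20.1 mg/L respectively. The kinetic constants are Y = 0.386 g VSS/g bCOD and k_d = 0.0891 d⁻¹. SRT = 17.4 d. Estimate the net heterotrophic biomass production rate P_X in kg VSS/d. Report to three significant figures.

P_X ≈ 381 kg VSS/d

Y_obs = Y / (1 + k_d θ_c) = 0.386 / (1 + 0.0891 × 17.4) = 0.386 / 2.550 = 0.1514.
Substrate removed = Q·(S₀ − S) = 3400 m³/d × (761 − 20.1) g/m³ = 2.52×10^6 g/d = 2519 kg/d.
Biomass produced: P_X = Y_obs·Q·ΔS = 0.1514 × 2519 ≈ 381.3 kg VSS/d.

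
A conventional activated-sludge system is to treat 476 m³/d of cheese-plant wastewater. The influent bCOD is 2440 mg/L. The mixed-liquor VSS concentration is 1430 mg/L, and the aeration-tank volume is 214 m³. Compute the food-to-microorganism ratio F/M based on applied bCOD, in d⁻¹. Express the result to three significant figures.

F/M ≈ 3.80 d⁻¹

F/M = applied load / biomass = Q·S₀/(V·X) = 476 × 2440 / (214.0 × 1430) = 3.795 d⁻¹.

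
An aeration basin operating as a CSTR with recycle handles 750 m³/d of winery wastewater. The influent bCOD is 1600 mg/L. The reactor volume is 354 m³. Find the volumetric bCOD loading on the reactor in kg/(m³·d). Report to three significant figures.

L_v ≈ 3.39 kg bCOD/(m³·d)

L_v = Q S₀ / V = 750 × 1600 × 10⁻³ / 354.0 = 3.390 kg/(m³·d).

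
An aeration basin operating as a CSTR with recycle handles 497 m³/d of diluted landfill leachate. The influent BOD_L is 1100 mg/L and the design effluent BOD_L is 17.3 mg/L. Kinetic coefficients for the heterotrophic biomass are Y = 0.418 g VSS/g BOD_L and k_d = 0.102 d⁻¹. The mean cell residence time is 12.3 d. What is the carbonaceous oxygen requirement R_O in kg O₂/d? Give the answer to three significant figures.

R_O ≈ 396 kg O₂/d

The observed yield is Y_obs = Y/(1 + k_d·θ_c) = 0.418 / (1 + 0.102 × 12.3) = 0.418 / 2.255 = 0.1854 g VSS per g BOD_L removed.
Substrate removed = Q·(S₀ − S) = 497 m³/d × (1100 − 17.3) g/m³ = 5.38×10^5 g/d = 538.1 kg/d.
Biomass synthesised: P_X = Y_obs × 538.1 = 99.76 kg VSS/d.
Carbonaceous O₂ demand = substrate oxidised − cell-mass equivalent = 538.1 − 1.42 × 99.76 = 396.4 kg O₂/d.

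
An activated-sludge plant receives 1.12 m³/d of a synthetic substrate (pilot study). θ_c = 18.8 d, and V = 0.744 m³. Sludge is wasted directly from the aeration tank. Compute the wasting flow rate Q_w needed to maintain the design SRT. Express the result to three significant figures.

For wasting at MLVSS concentration, Q_w = V/θ_c = 0.7440/18.8 = 0.03957 m³/d.

Q_w ≈ 0.0396 m³/d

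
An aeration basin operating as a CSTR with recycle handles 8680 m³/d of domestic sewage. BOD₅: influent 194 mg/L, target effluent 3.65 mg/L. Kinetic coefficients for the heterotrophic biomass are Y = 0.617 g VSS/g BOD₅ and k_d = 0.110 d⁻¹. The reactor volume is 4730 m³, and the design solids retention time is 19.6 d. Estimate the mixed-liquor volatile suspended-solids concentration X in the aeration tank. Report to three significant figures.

Solving the biomass balance for X: X = Y Q (S₀−S) θ_c / [V (1+k_d θ_c)] = 0.617 × 8680 × (194 − 3.65) × 19.6 / [4730 × (1 + 0.110 × 19.6)] = 1338 mg/L.

X ≈ 1340 mg/L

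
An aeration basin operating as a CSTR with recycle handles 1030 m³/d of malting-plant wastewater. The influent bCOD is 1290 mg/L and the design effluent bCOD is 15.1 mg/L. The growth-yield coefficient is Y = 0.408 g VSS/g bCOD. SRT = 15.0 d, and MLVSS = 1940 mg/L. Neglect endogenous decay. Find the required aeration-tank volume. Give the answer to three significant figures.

V ≈ 4140 m³

With k_d = 0 the design equation reduces to V = Y Q (S₀−S) θ_c / X = 0.408 × 1030 × (1290 − 15.1) × 15.0 / 1940 = 4143 m³.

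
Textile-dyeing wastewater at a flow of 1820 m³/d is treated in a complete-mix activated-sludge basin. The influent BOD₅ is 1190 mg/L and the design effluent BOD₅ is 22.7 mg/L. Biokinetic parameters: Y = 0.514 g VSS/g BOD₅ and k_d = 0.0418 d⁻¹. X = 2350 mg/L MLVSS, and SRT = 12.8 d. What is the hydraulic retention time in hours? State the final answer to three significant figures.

τ ≈ 51.1 h

From the SRT design equation V = Y Q (S₀−S) θ_c / [X (1 + k_d θ_c)] = 0.514 × 1820 × (1190 − 22.7) × 12.8 / [2350 × (1 + 0.0418 × 12.8)] = 1.4×10^7 / 3607 = 3875 m³.
HRT = V/Q = 3875 m³ / 1820 m³·d⁻¹ = 2.129 d × 24 = 51.10 h.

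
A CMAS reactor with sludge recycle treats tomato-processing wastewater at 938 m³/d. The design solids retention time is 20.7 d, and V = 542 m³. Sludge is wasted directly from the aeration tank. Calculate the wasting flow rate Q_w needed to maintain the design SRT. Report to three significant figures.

Q_w ≈ 26.2 m³/d

With mixed-liquor wasting, θ_c = V/Q_w, so Q_w = V/θ_c = 542.0/20.7 = 26.18 m³/d.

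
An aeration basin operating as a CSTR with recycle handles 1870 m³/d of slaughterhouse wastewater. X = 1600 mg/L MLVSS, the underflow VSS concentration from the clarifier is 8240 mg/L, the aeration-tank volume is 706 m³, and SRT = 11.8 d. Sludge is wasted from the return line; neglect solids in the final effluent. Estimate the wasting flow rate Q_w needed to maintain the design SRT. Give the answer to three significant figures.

Wasting from the return line (neglecting effluent solids): Q_w = V·X / (θ_c·X_r) = 706.0 × 1600 / (11.8 × 8240) = 11.62 m³/d.

Q_w ≈ 11.6 m³/d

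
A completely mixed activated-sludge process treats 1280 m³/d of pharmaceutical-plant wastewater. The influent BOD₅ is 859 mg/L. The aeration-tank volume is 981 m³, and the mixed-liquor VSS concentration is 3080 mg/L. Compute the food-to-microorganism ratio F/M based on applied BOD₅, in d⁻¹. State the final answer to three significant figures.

Food-to-microorganism ratio F/M = Q S₀ / (V X) = 1280 × 859 / (981.0 × 3080) = 0.3639 d⁻¹.

F/M ≈ 0.364 d⁻¹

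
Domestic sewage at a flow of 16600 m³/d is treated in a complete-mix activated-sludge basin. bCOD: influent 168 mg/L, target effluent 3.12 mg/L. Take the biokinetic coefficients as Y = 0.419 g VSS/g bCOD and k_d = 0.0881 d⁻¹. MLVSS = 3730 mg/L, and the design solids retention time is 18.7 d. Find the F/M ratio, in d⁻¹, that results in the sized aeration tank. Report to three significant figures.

Steady-state biomass mass balance: V·X·(1 + k_d·θ_c) = Y·Q·(S₀ − S)·θ_c, so V = 0.419 × 16600 × (168 − 3.12) × 18.7 / [3730 × (1 + 0.0881 × 18.7)] = 2.14×10^7 / 9875 = 2172 m³.
Food-to-microorganism ratio F/M = Q S₀ / (V X) = 16600 × 168 / (2172 × 3730) = 0.3443 d⁻¹.

F/M ≈ 0.344 d⁻¹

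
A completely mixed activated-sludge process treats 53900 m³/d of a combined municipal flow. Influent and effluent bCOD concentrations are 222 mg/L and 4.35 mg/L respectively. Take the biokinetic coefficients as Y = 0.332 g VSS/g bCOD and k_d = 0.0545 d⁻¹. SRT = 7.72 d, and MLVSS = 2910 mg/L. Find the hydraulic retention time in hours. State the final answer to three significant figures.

Rearranging the biomass balance for a CMAS with decay, V = Y·Q·ΔS·θ_c / [X·(1+k_d θ_c)] = 0.332 × 53900 × (222 − 4.35) × 7.72 / [2910 × (1 + 0.0545 × 7.72)] = 3.01×10^7 / 4134 = 7273 m³.
HRT = V/Q = 7273 m³ / 53900 m³·d⁻¹ = 0.1349 d × 24 = 3.238 h.

τ ≈ 3.24 h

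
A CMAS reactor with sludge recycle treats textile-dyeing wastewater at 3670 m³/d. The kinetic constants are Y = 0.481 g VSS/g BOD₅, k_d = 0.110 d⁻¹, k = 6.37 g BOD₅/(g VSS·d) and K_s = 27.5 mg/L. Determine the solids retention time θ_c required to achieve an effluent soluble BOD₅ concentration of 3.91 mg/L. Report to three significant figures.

θ_c ≈ 3.68 d

From 1/θ_c = Y·k·S/(K_s + S) − k_d: Y·k·S/(K_s+S) = 0.481 × 6.37 × 3.91 / (27.5 + 3.91) = 0.3814 d⁻¹.
1/θ_c = 0.3814 − 0.110 = 0.2714 d⁻¹, so θ_c = 3.684 d.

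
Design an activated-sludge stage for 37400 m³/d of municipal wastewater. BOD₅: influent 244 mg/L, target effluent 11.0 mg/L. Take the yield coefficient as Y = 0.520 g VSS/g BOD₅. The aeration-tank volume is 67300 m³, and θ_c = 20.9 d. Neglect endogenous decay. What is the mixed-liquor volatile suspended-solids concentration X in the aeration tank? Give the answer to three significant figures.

X = Y·Q·ΔS·θ_c / V = 0.520 × 37400 × (244 − 11.0) × 20.9 / 67300 = 1407 mg/L.

X ≈ 1410 mg/L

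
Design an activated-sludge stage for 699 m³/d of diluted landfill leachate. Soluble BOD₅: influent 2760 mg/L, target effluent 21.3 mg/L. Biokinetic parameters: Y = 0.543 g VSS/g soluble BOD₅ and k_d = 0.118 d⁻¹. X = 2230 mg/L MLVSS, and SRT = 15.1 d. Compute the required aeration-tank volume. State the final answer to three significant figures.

From the SRT design equation V = Y Q (S₀−S) θ_c / [X (1 + k_d θ_c)] = 0.543 × 699 × (2760 − 21.3) × 15.1 / [2230 × (1 + 0.118 × 15.1)] = 1.57×10^7 / 6203 = 2530 m³.

V ≈ 2530 m³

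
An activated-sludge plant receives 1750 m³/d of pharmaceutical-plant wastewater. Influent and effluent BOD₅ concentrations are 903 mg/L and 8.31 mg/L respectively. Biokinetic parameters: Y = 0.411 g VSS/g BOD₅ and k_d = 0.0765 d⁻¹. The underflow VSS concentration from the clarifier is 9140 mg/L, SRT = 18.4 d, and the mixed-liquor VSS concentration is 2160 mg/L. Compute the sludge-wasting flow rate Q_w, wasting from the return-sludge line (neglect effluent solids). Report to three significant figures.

Q_w ≈ 29.2 m³/d

Rearranging the biomass balance for a CMAS with decay, V = Y·Q·ΔS·θ_c / [X·(1+k_d θ_c)] = 0.411 × 1750 × (903 − 8.31) × 18.4 / [2160 × (1 + 0.0765 × 18.4)] = 1.18×10^7 / 5200 = 2277 m³.
Wasting from the return line (neglecting effluent solids): Q_w = V·X / (θ_c·X_r) = 2277 × 2160 / (18.4 × 9140) = 29.24 m³/d.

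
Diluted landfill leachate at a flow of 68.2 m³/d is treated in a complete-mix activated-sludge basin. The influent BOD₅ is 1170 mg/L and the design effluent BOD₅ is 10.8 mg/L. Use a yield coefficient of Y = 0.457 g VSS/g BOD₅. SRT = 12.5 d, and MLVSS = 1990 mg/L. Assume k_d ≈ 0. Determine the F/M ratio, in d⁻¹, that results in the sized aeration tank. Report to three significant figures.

F/M ≈ 0.177 d⁻¹

With k_d = 0 the design equation reduces to V = Y Q (S₀−S) θ_c / X = 0.457 × 68.2 × (1170 − 10.8) × 12.5 / 1990 = 226.9 m³.
Food-to-microorganism ratio F/M = Q S₀ / (V X) = 68.2 × 1170 / (226.9 × 1990) = 0.1767 d⁻¹.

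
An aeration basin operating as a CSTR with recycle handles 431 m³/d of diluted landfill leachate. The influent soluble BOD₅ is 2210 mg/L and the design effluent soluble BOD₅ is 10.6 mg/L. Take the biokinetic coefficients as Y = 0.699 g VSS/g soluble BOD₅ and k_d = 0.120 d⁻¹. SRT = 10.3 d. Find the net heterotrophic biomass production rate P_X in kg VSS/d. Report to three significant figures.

P_X ≈ 296 kg VSS/d

Observed yield with endogenous decay: Y_obs = Y / (1 + k_d·θ_c) = 0.699 / (1 + 0.120 × 10.3) = 0.699 / 2.236 = 0.3126 g VSS/g soluble BOD₅.
Mass of soluble BOD₅ removed per day: Q(S₀ − S) = 431 × 2199 g/m³ = 947.9 kg/d.
P_X = Y_obs · Q(S₀ − S) = 0.3126 × 947.9 = 296.3 kg VSS/d.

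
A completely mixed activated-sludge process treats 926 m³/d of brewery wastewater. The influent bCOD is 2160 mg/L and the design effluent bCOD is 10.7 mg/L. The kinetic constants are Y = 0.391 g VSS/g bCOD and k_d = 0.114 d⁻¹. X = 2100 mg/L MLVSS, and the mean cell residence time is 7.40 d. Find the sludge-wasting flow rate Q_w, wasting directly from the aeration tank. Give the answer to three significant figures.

From the SRT design equation V = Y Q (S₀−S) θ_c / [X (1 + k_d θ_c)] = 0.391 × 926 × (2160 − 10.7) × 7.40 / [2100 × (1 + 0.114 × 7.40)] = 5.76×10^6 / 3872 = 1487 m³.
For wasting at MLVSS concentration, Q_w = V/θ_c = 1487/7.40 = 201.0 m³/d.

Q_w ≈ 201 m³/d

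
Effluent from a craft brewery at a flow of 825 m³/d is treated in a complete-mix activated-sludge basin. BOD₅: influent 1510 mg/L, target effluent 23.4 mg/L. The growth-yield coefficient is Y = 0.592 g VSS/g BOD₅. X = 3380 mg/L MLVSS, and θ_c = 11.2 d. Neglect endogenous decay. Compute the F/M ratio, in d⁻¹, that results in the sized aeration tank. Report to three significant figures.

F/M ≈ 0.153 d⁻¹

V·X = Y·Q·ΔS·θ_c gives V = 0.592 × 825 × (1510 − 23.4) × 11.2 / 3380 = 2406 m³.
F/M = Q·S₀ / (V·X) = 825 × 1510 / (2406 × 3380) = 0.1532 g BOD₅·(g VSS·d)⁻¹.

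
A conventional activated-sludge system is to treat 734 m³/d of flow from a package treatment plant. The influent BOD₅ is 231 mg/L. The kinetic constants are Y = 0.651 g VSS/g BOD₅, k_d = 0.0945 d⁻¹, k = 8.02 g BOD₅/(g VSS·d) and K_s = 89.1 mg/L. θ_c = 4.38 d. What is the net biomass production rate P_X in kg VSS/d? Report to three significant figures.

Effluent substrate depends only on kinetics and SRT: S = K_s(1 + k_d θ_c) / [θ_c(Yk − k_d) − 1] = 89.1 × (1 + 0.0945 × 4.38) / [4.38 × (0.651 × 8.02 − 0.0945) − 1] = 126.0 / 21.45 = 5.872 mg/L.
Correct the yield for decay: Y_obs = Y/(1 + k_d θ_c) = 0.651 / (1 + 0.0945 × 4.38) = 0.651 / 1.414 = 0.4604.
Substrate removed = Q·(S₀ − S) = 734 m³/d × (231 − 5.87) g/m³ = 1.65×10^5 g/d = 165.2 kg/d.
Biomass produced: P_X = Y_obs·Q·ΔS = 0.4604 × 165.2 ≈ 76.08 kg VSS/d.

P_X ≈ 76.1 kg VSS/d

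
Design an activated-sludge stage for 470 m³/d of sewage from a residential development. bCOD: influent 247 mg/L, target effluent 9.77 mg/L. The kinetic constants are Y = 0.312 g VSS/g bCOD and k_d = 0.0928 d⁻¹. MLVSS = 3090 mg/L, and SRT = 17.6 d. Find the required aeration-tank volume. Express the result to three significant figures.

V ≈ 75.2 m³

Steady-state biomass mass balance: V·X·(1 + k_d·θ_c) = Y·Q·(S₀ − S)·θ_c, so V = 0.312 × 470 × (247 − 9.77) × 17.6 / [3090 × (1 + 0.0928 × 17.6)] = 6.12×10^5 / 8137 = 75.25 m³.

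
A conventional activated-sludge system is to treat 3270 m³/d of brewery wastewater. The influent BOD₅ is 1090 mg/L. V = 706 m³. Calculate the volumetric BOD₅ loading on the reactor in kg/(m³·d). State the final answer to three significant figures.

L_v ≈ 5.05 kg BOD₅/(m³·d)

Volumetric loading L_v = Q·S₀ / V = 3270 × 1090 g/m³ / 706.0 m³ = 5049 g/(m³·d) = 5.049 kg BOD₅/(m³·d).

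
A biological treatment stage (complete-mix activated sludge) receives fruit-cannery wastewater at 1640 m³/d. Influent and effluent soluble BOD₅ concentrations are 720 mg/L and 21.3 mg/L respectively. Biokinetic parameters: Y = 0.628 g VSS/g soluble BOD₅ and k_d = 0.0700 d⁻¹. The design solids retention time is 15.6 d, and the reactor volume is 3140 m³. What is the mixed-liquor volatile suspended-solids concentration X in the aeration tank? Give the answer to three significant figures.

X ≈ 1710 mg/L

Solving the biomass balance for X: X = Y Q (S₀−S) θ_c / [V (1+k_d θ_c)] = 0.628 × 1640 × (720 − 21.3) × 15.6 / [3140 × (1 + 0.0700 × 15.6)] = 1709 mg/L.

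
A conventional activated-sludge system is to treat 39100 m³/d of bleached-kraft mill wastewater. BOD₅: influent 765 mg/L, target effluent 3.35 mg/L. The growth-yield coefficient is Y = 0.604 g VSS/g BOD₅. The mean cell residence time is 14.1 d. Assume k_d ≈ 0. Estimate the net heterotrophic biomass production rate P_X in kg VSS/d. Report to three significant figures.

Since k_d ≈ 0, Y_obs = Y = 0.604 g VSS/g BOD₅.
Substrate removed = Q·(S₀ − S) = 39100 m³/d × (765 − 3.35) g/m³ = 2.98×10^7 g/d = 29781 kg/d.
Net biomass production P_X = Y_obs × Q·(S₀ − S) = 0.6040 × 29781 = 17987 kg VSS/d.

P_X ≈ 18000 kg VSS/d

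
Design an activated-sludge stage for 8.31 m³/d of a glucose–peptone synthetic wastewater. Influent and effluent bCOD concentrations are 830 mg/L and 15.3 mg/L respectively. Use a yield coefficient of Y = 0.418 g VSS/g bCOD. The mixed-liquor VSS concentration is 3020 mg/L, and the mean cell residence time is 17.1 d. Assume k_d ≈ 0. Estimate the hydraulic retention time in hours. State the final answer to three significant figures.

τ ≈ 46.3 h

V·X = Y·Q·ΔS·θ_c gives V = 0.418 × 8.31 × (830 − 15.3) × 17.1 / 3020 = 16.02 m³.
Hydraulic retention time τ = V/Q = 16.02 / 8.31 = 1.928 d = 46.28 h.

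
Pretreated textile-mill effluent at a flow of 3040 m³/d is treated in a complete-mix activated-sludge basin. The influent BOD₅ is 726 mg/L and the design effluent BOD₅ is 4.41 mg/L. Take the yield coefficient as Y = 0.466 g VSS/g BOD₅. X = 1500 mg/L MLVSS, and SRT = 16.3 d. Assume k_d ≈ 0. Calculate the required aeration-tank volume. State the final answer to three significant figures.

V·X = Y·Q·ΔS·θ_c gives V = 0.466 × 3040 × (726 − 4.41) × 16.3 / 1500 = 11108 m³.

V ≈ 11100 m³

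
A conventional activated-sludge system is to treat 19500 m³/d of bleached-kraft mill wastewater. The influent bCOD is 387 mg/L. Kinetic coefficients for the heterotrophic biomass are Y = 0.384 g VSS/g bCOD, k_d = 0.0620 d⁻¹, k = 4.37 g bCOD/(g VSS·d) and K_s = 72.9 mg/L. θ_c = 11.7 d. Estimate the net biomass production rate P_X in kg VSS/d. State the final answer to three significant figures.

Effluent substrate depends only on kinetics and SRT: S = K_s(1 + k_d θ_c) / [θ_c(Yk − k_d) − 1] = 72.9 × (1 + 0.0620 × 11.7) / [11.7 × (0.384 × 4.37 − 0.0620) − 1] = 125.8 / 17.91 = 7.024 mg/L.
Observed yield with endogenous decay: Y_obs = Y / (1 + k_d·θ_c) = 0.384 / (1 + 0.0620 × 11.7) = 0.384 / 1.725 = 0.2226 g VSS/g bCOD.
Mass of bCOD removed per day: Q(S₀ − S) = 19500 × 380.0 g/m³ = 7410 kg/d.
P_X = Y_obs · Q(S₀ − S) = 0.2226 × 7410 = 1649 kg VSS/d.

P_X ≈ 1650 kg VSS/d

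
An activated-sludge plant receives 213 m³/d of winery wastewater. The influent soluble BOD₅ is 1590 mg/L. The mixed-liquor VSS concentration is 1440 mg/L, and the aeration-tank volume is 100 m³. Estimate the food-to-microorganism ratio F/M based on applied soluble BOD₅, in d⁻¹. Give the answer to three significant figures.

F/M = applied load / biomass = Q·S₀/(V·X) = 213 × 1590 / (100.0 × 1440) = 2.352 d⁻¹.

F/M ≈ 2.35 d⁻¹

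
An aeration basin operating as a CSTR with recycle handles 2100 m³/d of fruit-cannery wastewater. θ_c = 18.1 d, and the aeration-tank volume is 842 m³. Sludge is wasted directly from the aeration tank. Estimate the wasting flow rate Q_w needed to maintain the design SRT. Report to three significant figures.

For wasting at MLVSS concentration, Q_w = V/θ_c = 842.0/18.1 = 46.52 m³/d.

Q_w ≈ 46.5 m³/d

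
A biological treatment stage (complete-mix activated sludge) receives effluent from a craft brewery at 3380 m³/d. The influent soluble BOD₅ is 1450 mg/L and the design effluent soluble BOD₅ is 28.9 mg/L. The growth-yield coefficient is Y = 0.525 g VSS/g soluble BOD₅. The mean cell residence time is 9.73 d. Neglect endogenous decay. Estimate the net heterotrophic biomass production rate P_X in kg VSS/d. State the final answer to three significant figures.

P_X ≈ 2520 kg VSS/d

No decay correction is needed, so Y_obs = Y = 0.525.
Mass of soluble BOD₅ removed per day: Q(S₀ − S) = 3380 × 1421 g/m³ = 4803 kg/d.
Net biomass production P_X = Y_obs × Q·(S₀ − S) = 0.5250 × 4803 = 2522 kg VSS/d.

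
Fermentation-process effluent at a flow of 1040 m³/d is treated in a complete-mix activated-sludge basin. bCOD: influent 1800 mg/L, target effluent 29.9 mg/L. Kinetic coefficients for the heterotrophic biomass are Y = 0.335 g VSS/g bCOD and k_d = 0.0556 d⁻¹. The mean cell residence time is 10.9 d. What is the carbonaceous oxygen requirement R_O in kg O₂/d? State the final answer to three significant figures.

R_O ≈ 1300 kg O₂/d

Correct the yield for decay: Y_obs = Y/(1 + k_d θ_c) = 0.335 / (1 + 0.0556 × 10.9) = 0.335 / 1.606 = 0.2086.
ΔS = 1800 − 29.9 = 1770 mg/L, so the substrate removal rate is 1040 × 1770/1000 = 1841 kg bCOD/d.
Biomass synthesised: P_X = Y_obs × 1841 = 384.0 kg VSS/d.
Carbonaceous O₂ demand = substrate oxidised − cell-mass equivalent = 1841 − 1.42 × 384.0 = 1296 kg O₂/d.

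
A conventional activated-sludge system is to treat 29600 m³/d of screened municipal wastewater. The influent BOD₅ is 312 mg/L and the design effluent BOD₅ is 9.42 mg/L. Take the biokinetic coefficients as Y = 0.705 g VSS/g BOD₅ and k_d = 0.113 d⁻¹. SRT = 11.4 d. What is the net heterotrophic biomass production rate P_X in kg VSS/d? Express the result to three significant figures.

The observed yield is Y_obs = Y/(1 + k_d·θ_c) = 0.705 / (1 + 0.113 × 11.4) = 0.705 / 2.288 = 0.3081 g VSS per g BOD₅ removed.
ΔS = 312 − 9.42 = 302.6 mg/L, so the substrate removal rate is 29600 × 302.6/1000 = 8956 kg BOD₅/d.
P_X = Y_obs · Q(S₀ − S) = 0.3081 × 8956 = 2759 kg VSS/d.

P_X ≈ 2760 kg VSS/d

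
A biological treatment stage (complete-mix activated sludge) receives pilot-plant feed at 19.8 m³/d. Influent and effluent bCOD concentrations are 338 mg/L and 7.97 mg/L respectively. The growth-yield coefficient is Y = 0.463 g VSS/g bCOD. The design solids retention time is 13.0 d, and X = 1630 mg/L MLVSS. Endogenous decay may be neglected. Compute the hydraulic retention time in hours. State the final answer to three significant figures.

With k_d = 0 the design equation reduces to V = Y Q (S₀−S) θ_c / X = 0.463 × 19.8 × (338 − 7.97) × 13.0 / 1630 = 24.13 m³.
Hydraulic retention time τ = V/Q = 24.13 / 19.8 = 1.219 d = 29.25 h.

τ ≈ 29.2 h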